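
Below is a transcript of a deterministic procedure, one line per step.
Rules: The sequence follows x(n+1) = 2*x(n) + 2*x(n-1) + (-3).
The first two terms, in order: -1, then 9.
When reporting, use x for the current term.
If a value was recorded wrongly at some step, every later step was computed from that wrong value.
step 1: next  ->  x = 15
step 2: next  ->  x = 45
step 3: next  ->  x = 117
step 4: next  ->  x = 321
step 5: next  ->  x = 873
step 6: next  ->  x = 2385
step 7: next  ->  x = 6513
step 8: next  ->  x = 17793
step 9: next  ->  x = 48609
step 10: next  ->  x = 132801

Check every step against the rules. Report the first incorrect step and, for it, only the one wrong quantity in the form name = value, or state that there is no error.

step 1: x = 2*(9) + (2)*(-1) + (-3) = 13 -> the transcript has a different value
Step 1 is the first one off; corrected, x = 13.

step 1, x = 13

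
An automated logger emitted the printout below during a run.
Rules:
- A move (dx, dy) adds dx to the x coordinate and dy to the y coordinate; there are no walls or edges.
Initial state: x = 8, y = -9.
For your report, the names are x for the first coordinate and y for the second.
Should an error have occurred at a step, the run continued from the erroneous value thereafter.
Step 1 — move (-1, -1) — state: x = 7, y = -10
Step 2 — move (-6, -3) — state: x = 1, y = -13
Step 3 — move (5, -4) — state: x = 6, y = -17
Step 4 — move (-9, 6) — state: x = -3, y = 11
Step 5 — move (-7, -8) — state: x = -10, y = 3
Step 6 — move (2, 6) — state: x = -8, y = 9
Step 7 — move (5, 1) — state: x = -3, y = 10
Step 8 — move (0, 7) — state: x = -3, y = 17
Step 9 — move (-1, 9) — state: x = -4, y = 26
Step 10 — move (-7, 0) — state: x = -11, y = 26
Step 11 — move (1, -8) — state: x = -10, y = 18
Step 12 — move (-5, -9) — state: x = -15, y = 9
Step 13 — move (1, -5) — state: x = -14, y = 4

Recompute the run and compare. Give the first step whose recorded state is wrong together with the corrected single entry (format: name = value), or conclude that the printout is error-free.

Step 1: x = 8 + (-1) = 7, y = -9 + (-1) = -10 — matches.
Step 2: x = 7 + (-6) = 1, y = -10 + (-3) = -13 — no discrepancy.
Step 3: x = 1 + (5) = 6, y = -13 + (-4) = -17 — same as recorded.
Step 4: x = 6 + (-9) = -3, y = -17 + (6) = -11 — the recorded entry deviates here.
So the first discrepancy is step 4, where the right value is y = -11.

step 4, y = -11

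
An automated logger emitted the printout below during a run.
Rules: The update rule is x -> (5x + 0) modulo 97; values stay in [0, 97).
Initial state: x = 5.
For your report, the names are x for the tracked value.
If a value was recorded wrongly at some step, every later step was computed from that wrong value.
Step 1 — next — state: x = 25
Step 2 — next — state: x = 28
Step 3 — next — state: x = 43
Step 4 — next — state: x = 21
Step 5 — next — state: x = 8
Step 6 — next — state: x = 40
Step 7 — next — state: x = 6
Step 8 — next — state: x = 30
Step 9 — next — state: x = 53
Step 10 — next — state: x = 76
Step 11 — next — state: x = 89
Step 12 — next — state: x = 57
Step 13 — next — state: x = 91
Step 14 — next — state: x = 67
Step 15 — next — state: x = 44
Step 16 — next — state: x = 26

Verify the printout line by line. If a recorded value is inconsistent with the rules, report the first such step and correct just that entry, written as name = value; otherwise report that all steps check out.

Recomputing the run from the initial state:
step 1: x = 25
step 2: x = 28
step 3: x = 43
step 4: x = 21
step 5: x = 8
step 6: x = 40
step 7: x = 6
step 8: x = 30
step 9: x = 53
step 10: x = 71
step 11: x = 64
step 12: x = 29
step 13: x = 48
step 14: x = 46
step 15: x = 36
step 16: x = 83
The first disagreement with the printout is at step 10, where the value should be x = 71.

step 10, x = 71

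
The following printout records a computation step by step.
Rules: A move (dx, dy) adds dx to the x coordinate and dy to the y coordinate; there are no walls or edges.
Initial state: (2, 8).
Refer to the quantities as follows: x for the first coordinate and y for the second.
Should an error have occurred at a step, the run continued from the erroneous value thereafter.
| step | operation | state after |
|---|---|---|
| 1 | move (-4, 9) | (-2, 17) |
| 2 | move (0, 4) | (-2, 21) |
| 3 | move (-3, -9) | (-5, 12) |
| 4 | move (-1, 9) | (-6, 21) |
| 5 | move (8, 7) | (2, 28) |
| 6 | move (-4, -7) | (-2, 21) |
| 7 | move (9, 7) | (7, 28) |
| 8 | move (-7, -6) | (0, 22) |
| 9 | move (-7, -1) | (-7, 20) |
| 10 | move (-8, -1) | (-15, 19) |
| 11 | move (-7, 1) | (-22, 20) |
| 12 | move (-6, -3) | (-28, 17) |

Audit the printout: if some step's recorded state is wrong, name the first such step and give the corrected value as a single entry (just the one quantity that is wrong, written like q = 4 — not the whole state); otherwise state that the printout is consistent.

Recomputing the run from the initial state:
step 1: x = -2, y = 17
step 2: x = -2, y = 21
step 3: x = -5, y = 12
step 4: x = -6, y = 21
step 5: x = 2, y = 28
step 6: x = -2, y = 21
step 7: x = 7, y = 28
step 8: x = 0, y = 22
step 9: x = -7, y = 21
step 10: x = -15, y = 20
step 11: x = -22, y = 21
step 12: x = -28, y = 18
The first disagreement with the printout is at step 9, where the value should be y = 21.

step 9, y = 21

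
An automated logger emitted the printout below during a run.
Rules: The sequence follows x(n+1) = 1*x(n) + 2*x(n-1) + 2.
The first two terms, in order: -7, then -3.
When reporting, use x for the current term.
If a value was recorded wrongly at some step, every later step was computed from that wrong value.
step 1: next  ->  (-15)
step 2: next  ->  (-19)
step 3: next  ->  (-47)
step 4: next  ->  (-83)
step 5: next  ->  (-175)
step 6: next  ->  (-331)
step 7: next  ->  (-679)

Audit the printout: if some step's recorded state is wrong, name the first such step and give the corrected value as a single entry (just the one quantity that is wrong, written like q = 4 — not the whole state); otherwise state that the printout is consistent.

step 6, x = -339

step 1: x = 1*(-3) + (2)*(-7) + (2) = -15 -> exactly as logged
step 2: x = 1*(-15) + (2)*(-3) + (2) = -19 -> in agreement
step 3: x = 1*(-19) + (2)*(-15) + (2) = -47 -> consistent with the printout
step 4: x = 1*(-47) + (2)*(-19) + (2) = -83 -> no discrepancy
step 5: x = 1*(-83) + (2)*(-47) + (2) = -175 -> matches
step 6: x = 1*(-175) + (2)*(-83) + (2) = -339 -> not what was recorded
The earliest wrong entry is at step 6: it should read x = -339.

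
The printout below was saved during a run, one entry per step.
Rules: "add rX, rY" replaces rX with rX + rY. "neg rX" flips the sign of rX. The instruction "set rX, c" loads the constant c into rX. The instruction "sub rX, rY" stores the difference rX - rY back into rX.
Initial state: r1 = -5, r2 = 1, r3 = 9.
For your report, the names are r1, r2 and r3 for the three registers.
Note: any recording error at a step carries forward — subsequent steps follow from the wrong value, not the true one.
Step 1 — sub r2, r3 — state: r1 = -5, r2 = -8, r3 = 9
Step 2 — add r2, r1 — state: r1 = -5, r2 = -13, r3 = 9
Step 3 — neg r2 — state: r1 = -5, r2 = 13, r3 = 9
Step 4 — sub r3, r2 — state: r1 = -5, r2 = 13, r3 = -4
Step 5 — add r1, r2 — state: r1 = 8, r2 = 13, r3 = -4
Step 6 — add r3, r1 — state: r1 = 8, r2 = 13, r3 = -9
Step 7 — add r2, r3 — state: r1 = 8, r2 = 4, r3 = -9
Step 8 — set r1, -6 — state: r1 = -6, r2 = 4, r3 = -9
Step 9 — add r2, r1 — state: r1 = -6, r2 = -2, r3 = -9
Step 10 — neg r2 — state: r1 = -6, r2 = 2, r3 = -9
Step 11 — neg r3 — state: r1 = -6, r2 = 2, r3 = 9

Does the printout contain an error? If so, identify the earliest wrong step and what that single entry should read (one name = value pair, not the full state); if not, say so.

step 6, r3 = 4

Recomputing the run from the initial state:
step 1: r1 = -5, r2 = -8, r3 = 9
step 2: r1 = -5, r2 = -13, r3 = 9
step 3: r1 = -5, r2 = 13, r3 = 9
step 4: r1 = -5, r2 = 13, r3 = -4
step 5: r1 = 8, r2 = 13, r3 = -4
step 6: r1 = 8, r2 = 13, r3 = 4
step 7: r1 = 8, r2 = 17, r3 = 4
step 8: r1 = -6, r2 = 17, r3 = 4
step 9: r1 = -6, r2 = 11, r3 = 4
step 10: r1 = -6, r2 = -11, r3 = 4
step 11: r1 = -6, r2 = -11, r3 = -4
The first disagreement with the printout is at step 6, where the value should be r3 = 4.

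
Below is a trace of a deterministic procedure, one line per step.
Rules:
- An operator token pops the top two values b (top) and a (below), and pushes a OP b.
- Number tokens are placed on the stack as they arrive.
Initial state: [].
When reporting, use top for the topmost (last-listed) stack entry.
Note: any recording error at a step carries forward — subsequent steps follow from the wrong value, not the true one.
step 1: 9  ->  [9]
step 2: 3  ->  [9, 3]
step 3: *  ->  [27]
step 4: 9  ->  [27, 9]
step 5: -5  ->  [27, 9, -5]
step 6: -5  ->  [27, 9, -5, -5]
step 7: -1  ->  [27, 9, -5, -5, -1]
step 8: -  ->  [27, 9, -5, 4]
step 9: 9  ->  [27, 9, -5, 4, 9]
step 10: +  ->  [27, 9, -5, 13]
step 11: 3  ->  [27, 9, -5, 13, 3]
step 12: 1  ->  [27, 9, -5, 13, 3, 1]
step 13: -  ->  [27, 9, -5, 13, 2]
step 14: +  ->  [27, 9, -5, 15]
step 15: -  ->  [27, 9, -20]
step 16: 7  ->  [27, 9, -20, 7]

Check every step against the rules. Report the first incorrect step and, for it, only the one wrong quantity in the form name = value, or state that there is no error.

step 8, top = -4

Step 1: push 9: top = 9 — verified.
Step 2: push 3: top = 3 — consistent with the trace.
Step 3: 9 * 3 = 27 — same as recorded.
Step 4: push 9: top = 9 — in agreement.
Step 5: push -5: top = -5 — no discrepancy.
Step 6: push -5: top = -5 — exactly as logged.
Step 7: push -1: top = -1 — checks out.
Step 8: -5 - -1 = -4 — first mismatch against the trace.
First deviation found at step 8; the corrected entry is top = -4.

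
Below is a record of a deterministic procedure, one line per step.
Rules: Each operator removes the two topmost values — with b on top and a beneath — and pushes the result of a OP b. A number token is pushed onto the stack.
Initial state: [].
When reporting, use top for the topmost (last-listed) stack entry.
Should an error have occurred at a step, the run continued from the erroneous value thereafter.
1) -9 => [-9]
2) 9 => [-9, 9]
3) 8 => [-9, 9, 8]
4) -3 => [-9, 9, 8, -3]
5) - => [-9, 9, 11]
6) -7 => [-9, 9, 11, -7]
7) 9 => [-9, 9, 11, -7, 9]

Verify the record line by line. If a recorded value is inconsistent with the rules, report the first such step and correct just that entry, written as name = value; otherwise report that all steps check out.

Step 1: push -9: top = -9 — in agreement.
Step 2: push 9: top = 9 — matches.
Step 3: push 8: top = 8 — verified.
Step 4: push -3: top = -3 — agrees with the record.
Step 5: 8 - -3 = 11 — consistent with the record.
Step 6: push -7: top = -7 — confirmed correct.
Step 7: push 9: top = 9 — confirmed correct.
Each recorded entry agrees with the recomputation.

no error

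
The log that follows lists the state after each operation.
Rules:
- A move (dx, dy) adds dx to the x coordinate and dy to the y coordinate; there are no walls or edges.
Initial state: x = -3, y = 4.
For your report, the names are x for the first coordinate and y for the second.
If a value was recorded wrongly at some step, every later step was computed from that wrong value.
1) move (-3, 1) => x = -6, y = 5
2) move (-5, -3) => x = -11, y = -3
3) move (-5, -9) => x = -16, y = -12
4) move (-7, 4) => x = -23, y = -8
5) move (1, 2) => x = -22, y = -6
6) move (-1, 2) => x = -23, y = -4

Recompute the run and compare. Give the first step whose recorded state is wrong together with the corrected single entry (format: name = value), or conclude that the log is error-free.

Recomputing the run from the initial state:
step 1: x = -6, y = 5
step 2: x = -11, y = 2
step 3: x = -16, y = -7
step 4: x = -23, y = -3
step 5: x = -22, y = -1
step 6: x = -23, y = 1
The first disagreement with the log is at step 2, where the value should be y = 2.

step 2, y = 2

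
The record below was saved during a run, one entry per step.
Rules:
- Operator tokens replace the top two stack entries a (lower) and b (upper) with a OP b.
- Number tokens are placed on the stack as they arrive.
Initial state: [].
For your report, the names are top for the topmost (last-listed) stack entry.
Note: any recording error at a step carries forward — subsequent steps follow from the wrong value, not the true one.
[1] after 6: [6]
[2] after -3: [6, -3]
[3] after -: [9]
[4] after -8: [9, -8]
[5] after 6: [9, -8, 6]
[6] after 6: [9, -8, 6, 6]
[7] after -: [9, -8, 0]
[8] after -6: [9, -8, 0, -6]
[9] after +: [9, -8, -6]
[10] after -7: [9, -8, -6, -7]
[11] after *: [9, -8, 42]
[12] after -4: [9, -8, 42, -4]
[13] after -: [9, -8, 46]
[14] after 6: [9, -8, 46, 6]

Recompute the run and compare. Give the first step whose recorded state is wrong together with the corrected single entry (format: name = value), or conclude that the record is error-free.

1. push 6: top = 6 (same as recorded)
2. push -3: top = -3 (agrees with the record)
3. 6 - -3 = 9 (same as recorded)
4. push -8: top = -8 (verified)
5. push 6: top = 6 (same as recorded)
6. push 6: top = 6 (agrees with the record)
7. 6 - 6 = 0 (verified)
8. push -6: top = -6 (same as recorded)
9. 0 + -6 = -6 (in agreement)
10. push -7: top = -7 (confirmed correct)
11. -6 * -7 = 42 (consistent with the record)
12. push -4: top = -4 (agrees with the record)
13. 42 - -4 = 46 (matches)
14. push 6: top = 6 (same as recorded)
All steps check out; nothing to correct.

no error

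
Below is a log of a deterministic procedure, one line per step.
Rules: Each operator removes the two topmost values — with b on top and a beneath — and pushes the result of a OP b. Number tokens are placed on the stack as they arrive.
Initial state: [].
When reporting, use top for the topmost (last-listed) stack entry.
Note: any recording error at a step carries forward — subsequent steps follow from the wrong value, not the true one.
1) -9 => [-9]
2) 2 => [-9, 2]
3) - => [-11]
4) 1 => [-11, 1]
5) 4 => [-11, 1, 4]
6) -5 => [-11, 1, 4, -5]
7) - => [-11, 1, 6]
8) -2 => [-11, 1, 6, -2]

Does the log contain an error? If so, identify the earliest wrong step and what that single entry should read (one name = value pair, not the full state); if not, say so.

step 7, top = 9

step 1: push -9: top = -9 -> confirmed correct
step 2: push 2: top = 2 -> same as recorded
step 3: -9 - 2 = -11 -> in agreement
step 4: push 1: top = 1 -> in agreement
step 5: push 4: top = 4 -> no discrepancy
step 6: push -5: top = -5 -> confirmed correct
step 7: 4 - -5 = 9 -> the recorded entry deviates here
First incorrect step: 7; the correct value is top = 9.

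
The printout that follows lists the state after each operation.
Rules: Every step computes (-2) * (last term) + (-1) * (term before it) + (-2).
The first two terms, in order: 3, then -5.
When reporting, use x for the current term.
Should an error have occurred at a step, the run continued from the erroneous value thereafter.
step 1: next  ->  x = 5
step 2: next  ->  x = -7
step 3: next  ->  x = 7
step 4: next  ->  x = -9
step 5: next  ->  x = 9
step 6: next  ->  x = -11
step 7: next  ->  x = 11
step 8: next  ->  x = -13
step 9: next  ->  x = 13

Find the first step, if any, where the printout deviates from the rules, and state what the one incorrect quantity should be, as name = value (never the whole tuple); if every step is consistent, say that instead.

no error

Recomputing the run from the initial state:
step 1: x = 5
step 2: x = -7
step 3: x = 7
step 4: x = -9
step 5: x = 9
step 6: x = -11
step 7: x = 11
step 8: x = -13
step 9: x = 13
This matches the printout at every step.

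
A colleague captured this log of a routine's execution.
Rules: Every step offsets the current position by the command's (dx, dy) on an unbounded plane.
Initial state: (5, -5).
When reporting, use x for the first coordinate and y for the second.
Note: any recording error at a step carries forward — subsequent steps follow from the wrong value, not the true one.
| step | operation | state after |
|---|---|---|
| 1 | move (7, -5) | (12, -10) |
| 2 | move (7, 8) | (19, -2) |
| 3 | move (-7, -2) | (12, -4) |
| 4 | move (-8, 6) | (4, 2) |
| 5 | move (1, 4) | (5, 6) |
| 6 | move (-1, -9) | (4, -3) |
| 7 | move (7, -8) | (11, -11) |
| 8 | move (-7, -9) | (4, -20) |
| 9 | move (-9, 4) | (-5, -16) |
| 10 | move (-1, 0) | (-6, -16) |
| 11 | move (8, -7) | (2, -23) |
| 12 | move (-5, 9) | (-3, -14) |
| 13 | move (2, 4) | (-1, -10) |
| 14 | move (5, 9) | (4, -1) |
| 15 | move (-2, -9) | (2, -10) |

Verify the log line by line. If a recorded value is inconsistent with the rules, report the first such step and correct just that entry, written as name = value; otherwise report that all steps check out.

no error

Recomputing the run from the initial state:
step 1: x = 12, y = -10
step 2: x = 19, y = -2
step 3: x = 12, y = -4
step 4: x = 4, y = 2
step 5: x = 5, y = 6
step 6: x = 4, y = -3
step 7: x = 11, y = -11
step 8: x = 4, y = -20
step 9: x = -5, y = -16
step 10: x = -6, y = -16
step 11: x = 2, y = -23
step 12: x = -3, y = -14
step 13: x = -1, y = -10
step 14: x = 4, y = -1
step 15: x = 2, y = -10
This matches the log at every step.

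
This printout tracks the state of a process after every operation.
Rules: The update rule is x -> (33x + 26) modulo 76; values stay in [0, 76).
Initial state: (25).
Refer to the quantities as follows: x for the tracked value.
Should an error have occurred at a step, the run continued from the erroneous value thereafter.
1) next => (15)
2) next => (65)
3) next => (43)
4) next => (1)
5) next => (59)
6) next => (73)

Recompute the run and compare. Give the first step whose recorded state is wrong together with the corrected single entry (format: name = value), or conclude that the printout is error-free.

Recomputing the run from the initial state:
step 1: x = 15
step 2: x = 65
step 3: x = 43
step 4: x = 1
step 5: x = 59
step 6: x = 73
This matches the printout at every step.

no error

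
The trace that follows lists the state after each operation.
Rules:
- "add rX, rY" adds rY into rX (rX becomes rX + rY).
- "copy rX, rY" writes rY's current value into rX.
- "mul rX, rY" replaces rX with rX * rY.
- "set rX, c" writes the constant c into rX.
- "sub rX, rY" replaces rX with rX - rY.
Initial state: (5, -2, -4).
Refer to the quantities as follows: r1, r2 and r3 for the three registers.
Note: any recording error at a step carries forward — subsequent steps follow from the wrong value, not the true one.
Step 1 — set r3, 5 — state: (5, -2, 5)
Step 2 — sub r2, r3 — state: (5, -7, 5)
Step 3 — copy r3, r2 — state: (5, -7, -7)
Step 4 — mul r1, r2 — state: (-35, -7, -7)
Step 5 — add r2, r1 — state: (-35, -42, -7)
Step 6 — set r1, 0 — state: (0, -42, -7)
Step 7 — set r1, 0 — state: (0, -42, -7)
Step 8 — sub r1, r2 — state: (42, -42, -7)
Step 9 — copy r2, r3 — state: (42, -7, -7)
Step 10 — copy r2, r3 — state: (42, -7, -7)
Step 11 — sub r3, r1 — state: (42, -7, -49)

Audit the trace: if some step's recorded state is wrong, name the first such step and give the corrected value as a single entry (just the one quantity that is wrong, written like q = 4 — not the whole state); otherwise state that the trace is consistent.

no error

Recomputing the run from the initial state:
step 1: r1 = 5, r2 = -2, r3 = 5
step 2: r1 = 5, r2 = -7, r3 = 5
step 3: r1 = 5, r2 = -7, r3 = -7
step 4: r1 = -35, r2 = -7, r3 = -7
step 5: r1 = -35, r2 = -42, r3 = -7
step 6: r1 = 0, r2 = -42, r3 = -7
step 7: r1 = 0, r2 = -42, r3 = -7
step 8: r1 = 42, r2 = -42, r3 = -7
step 9: r1 = 42, r2 = -7, r3 = -7
step 10: r1 = 42, r2 = -7, r3 = -7
step 11: r1 = 42, r2 = -7, r3 = -49
This matches the trace at every step.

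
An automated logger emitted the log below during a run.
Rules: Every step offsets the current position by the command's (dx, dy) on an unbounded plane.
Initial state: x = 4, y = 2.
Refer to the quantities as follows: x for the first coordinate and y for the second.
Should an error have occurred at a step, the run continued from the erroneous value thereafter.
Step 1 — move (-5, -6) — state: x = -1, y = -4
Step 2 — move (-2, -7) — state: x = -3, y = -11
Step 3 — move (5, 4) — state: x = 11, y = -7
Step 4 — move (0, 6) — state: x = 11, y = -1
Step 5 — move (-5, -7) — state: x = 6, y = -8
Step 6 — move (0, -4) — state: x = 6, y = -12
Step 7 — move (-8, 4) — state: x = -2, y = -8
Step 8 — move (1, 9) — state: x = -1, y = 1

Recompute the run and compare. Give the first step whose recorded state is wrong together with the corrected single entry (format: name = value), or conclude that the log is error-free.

step 3, x = 2

Recomputing the run from the initial state:
step 1: x = -1, y = -4
step 2: x = -3, y = -11
step 3: x = 2, y = -7
step 4: x = 2, y = -1
step 5: x = -3, y = -8
step 6: x = -3, y = -12
step 7: x = -11, y = -8
step 8: x = -10, y = 1
The first disagreement with the log is at step 3, where the value should be x = 2.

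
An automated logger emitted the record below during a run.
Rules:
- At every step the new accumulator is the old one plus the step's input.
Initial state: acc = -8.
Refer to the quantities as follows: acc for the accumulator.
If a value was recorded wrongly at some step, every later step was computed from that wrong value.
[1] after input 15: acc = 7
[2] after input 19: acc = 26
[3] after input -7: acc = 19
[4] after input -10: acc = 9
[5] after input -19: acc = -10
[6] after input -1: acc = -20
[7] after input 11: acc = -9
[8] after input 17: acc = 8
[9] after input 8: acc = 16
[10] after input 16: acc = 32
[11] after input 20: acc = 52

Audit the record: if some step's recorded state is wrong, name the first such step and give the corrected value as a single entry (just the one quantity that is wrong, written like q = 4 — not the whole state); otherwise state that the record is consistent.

Step 1: acc = -8 + 15 = 7 — matches.
Step 2: acc = 7 + 19 = 26 — checks out.
Step 3: acc = 26 + -7 = 19 — exactly as logged.
Step 4: acc = 19 + -10 = 9 — verified.
Step 5: acc = 9 + -19 = -10 — no discrepancy.
Step 6: acc = -10 + -1 = -11 — the record has a different value.
Step 6 is the first one off; corrected, acc = -11.

step 6, acc = -11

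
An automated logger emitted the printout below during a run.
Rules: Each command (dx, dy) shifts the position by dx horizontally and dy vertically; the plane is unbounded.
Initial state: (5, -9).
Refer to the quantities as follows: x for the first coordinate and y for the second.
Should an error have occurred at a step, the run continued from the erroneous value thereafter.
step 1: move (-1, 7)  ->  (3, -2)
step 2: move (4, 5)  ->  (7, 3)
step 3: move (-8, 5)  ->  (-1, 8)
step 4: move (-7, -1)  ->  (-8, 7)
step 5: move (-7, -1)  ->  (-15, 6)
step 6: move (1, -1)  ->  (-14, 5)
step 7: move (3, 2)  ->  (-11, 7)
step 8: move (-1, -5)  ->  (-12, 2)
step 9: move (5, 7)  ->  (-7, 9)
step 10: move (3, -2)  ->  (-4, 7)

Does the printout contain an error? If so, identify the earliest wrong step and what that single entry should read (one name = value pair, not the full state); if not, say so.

step 1, x = 4

Step 1: x = 5 + (-1) = 4, y = -9 + (7) = -2 — the printout has a different value.
Conclusion: step 1 carries the first error; the entry should be x = 4.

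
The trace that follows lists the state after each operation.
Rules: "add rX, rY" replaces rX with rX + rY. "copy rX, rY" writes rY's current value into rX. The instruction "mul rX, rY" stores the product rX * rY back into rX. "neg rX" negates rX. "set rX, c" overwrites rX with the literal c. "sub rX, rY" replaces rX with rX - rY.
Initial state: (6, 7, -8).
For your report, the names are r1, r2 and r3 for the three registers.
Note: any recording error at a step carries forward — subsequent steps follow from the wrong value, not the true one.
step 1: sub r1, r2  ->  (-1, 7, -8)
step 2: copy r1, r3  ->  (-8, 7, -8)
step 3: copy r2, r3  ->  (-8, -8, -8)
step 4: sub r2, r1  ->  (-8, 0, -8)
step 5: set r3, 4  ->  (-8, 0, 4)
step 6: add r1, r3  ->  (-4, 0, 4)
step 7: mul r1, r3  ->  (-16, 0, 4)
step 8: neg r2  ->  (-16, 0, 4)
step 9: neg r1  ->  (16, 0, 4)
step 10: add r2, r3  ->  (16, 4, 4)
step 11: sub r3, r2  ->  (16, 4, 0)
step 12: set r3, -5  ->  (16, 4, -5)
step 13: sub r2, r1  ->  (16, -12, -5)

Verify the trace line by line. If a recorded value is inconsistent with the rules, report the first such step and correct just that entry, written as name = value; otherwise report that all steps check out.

no error

Recomputing the run from the initial state:
step 1: r1 = -1, r2 = 7, r3 = -8
step 2: r1 = -8, r2 = 7, r3 = -8
step 3: r1 = -8, r2 = -8, r3 = -8
step 4: r1 = -8, r2 = 0, r3 = -8
step 5: r1 = -8, r2 = 0, r3 = 4
step 6: r1 = -4, r2 = 0, r3 = 4
step 7: r1 = -16, r2 = 0, r3 = 4
step 8: r1 = -16, r2 = 0, r3 = 4
step 9: r1 = 16, r2 = 0, r3 = 4
step 10: r1 = 16, r2 = 4, r3 = 4
step 11: r1 = 16, r2 = 4, r3 = 0
step 12: r1 = 16, r2 = 4, r3 = -5
step 13: r1 = 16, r2 = -12, r3 = -5
This matches the trace at every step.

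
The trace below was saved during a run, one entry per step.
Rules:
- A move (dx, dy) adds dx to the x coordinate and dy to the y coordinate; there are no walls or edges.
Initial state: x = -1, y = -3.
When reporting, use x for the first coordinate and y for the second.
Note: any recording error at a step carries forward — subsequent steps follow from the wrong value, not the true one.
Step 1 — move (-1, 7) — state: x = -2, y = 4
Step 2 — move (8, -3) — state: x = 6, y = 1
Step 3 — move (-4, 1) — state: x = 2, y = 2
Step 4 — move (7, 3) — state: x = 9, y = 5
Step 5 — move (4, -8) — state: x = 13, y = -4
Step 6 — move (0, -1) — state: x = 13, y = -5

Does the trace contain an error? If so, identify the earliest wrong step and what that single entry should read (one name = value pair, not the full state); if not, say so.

Step 1: x = -1 + (-1) = -2, y = -3 + (7) = 4 — exactly as logged.
Step 2: x = -2 + (8) = 6, y = 4 + (-3) = 1 — verified.
Step 3: x = 6 + (-4) = 2, y = 1 + (1) = 2 — verified.
Step 4: x = 2 + (7) = 9, y = 2 + (3) = 5 — no discrepancy.
Step 5: x = 9 + (4) = 13, y = 5 + (-8) = -3 — the trace has a different value.
First incorrect step: 5; the correct value is y = -3.

step 5, y = -3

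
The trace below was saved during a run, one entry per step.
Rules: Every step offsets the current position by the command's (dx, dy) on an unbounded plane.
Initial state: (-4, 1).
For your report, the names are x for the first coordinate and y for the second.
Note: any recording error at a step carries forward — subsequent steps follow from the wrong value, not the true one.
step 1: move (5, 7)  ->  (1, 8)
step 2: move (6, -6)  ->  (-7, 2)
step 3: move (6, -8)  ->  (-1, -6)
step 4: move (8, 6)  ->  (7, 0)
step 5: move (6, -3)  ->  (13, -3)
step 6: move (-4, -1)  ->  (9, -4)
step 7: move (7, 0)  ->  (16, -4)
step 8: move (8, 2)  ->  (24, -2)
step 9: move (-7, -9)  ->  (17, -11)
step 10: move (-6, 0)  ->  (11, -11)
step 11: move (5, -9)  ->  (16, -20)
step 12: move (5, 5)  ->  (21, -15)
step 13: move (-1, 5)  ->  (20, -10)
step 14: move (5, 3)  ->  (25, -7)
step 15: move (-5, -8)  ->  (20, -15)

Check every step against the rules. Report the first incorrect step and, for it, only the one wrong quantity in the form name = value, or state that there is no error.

step 2, x = 7

Recomputing the run from the initial state:
step 1: x = 1, y = 8
step 2: x = 7, y = 2
step 3: x = 13, y = -6
step 4: x = 21, y = 0
step 5: x = 27, y = -3
step 6: x = 23, y = -4
step 7: x = 30, y = -4
step 8: x = 38, y = -2
step 9: x = 31, y = -11
step 10: x = 25, y = -11
step 11: x = 30, y = -20
step 12: x = 35, y = -15
step 13: x = 34, y = -10
step 14: x = 39, y = -7
step 15: x = 34, y = -15
The first disagreement with the trace is at step 2, where the value should be x = 7.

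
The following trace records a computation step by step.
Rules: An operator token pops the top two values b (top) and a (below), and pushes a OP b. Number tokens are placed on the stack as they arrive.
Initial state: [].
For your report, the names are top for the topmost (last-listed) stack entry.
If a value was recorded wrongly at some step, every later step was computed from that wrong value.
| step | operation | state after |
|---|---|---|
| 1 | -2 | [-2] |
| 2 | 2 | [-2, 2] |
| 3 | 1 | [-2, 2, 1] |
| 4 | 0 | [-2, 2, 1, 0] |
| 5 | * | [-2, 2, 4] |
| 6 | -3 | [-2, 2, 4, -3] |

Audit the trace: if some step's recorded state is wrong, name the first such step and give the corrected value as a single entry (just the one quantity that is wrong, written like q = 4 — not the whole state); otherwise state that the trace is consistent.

step 1: push -2: top = -2 -> consistent with the trace
step 2: push 2: top = 2 -> in agreement
step 3: push 1: top = 1 -> exactly as logged
step 4: push 0: top = 0 -> matches
step 5: 1 * 0 = 0 -> the trace has a different value
Conclusion: step 5 carries the first error; the entry should be top = 0.

step 5, top = 0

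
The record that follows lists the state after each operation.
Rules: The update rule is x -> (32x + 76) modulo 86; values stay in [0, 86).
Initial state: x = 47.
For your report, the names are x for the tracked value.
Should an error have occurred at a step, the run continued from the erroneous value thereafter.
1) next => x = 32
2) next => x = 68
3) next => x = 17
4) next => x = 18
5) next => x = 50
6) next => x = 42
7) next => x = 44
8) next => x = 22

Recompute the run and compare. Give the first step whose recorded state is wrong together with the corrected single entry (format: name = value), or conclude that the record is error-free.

1. x = (32*47 + 76) mod 86 = 32 (in agreement)
2. x = (32*32 + 76) mod 86 = 68 (same as recorded)
3. x = (32*68 + 76) mod 86 = 16 (the record has a different value)
Conclusion: step 3 carries the first error; the entry should be x = 16.

step 3, x = 16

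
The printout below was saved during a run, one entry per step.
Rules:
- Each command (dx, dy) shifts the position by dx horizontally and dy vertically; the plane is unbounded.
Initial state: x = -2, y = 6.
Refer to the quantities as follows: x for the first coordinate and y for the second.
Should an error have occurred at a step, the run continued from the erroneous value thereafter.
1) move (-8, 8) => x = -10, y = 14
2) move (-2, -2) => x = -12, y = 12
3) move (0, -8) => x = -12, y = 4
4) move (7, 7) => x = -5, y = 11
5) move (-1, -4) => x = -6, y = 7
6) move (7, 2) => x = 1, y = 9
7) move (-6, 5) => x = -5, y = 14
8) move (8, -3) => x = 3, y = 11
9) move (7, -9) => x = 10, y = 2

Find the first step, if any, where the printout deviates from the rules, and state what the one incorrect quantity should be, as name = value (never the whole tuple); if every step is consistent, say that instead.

no error

Recomputing the run from the initial state:
step 1: x = -10, y = 14
step 2: x = -12, y = 12
step 3: x = -12, y = 4
step 4: x = -5, y = 11
step 5: x = -6, y = 7
step 6: x = 1, y = 9
step 7: x = -5, y = 14
step 8: x = 3, y = 11
step 9: x = 10, y = 2
This matches the printout at every step.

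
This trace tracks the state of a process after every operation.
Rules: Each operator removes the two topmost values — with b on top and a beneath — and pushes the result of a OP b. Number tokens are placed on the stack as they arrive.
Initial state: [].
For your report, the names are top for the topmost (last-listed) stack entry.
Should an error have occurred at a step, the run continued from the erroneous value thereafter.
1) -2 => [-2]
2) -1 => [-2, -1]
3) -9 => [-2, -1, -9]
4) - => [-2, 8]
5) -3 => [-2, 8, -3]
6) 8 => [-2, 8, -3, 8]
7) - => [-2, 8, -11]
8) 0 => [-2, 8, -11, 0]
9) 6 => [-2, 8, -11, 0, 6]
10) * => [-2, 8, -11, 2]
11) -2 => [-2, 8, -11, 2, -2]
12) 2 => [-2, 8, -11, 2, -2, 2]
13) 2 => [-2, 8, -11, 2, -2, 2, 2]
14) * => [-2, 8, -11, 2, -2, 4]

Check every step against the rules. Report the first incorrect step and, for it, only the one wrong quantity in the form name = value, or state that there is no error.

step 10, top = 0

1. push -2: top = -2 (verified)
2. push -1: top = -1 (confirmed correct)
3. push -9: top = -9 (exactly as logged)
4. -1 - -9 = 8 (in agreement)
5. push -3: top = -3 (no discrepancy)
6. push 8: top = 8 (confirmed correct)
7. -3 - 8 = -11 (same as recorded)
8. push 0: top = 0 (matches)
9. push 6: top = 6 (same as recorded)
10. 0 * 6 = 0 (a discrepancy with the trace)
The audit stops at step 10: the recorded entry is wrong and should be top = 0.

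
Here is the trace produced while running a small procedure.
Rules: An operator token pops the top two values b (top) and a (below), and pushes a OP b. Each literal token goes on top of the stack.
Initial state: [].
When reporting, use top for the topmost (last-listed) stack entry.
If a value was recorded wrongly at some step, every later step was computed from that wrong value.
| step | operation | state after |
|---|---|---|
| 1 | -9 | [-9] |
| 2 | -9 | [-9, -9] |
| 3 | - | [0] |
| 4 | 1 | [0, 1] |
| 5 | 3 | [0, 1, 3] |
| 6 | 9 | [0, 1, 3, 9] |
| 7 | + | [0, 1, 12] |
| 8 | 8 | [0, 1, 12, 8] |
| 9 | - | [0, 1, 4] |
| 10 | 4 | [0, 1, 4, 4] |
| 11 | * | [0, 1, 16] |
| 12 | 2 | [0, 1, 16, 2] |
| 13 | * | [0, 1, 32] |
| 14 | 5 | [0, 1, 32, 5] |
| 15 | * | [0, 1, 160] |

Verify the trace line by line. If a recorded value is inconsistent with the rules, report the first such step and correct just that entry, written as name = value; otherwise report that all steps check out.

Recomputing the run from the initial state:
step 1: [-9]
step 2: [-9, -9]
step 3: [0]
step 4: [0, 1]
step 5: [0, 1, 3]
step 6: [0, 1, 3, 9]
step 7: [0, 1, 12]
step 8: [0, 1, 12, 8]
step 9: [0, 1, 4]
step 10: [0, 1, 4, 4]
step 11: [0, 1, 16]
step 12: [0, 1, 16, 2]
step 13: [0, 1, 32]
step 14: [0, 1, 32, 5]
step 15: [0, 1, 160]
This matches the trace at every step.

no error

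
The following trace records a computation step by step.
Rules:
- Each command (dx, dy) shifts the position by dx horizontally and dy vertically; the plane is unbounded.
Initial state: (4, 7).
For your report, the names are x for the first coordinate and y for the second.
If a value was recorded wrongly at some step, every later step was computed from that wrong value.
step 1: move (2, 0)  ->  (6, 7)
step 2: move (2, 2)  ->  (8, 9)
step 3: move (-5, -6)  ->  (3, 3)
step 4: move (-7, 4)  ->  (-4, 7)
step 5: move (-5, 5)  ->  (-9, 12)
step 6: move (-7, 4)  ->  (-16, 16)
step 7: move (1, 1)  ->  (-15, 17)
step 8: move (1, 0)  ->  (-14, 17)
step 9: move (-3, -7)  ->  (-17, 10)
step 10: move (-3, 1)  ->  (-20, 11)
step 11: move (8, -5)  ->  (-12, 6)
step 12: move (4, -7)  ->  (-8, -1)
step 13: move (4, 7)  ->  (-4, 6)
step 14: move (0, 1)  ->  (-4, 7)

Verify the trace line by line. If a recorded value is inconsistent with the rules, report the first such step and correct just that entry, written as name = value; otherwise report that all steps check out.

no error

Recomputing the run from the initial state:
step 1: x = 6, y = 7
step 2: x = 8, y = 9
step 3: x = 3, y = 3
step 4: x = -4, y = 7
step 5: x = -9, y = 12
step 6: x = -16, y = 16
step 7: x = -15, y = 17
step 8: x = -14, y = 17
step 9: x = -17, y = 10
step 10: x = -20, y = 11
step 11: x = -12, y = 6
step 12: x = -8, y = -1
step 13: x = -4, y = 6
step 14: x = -4, y = 7
This matches the trace at every step.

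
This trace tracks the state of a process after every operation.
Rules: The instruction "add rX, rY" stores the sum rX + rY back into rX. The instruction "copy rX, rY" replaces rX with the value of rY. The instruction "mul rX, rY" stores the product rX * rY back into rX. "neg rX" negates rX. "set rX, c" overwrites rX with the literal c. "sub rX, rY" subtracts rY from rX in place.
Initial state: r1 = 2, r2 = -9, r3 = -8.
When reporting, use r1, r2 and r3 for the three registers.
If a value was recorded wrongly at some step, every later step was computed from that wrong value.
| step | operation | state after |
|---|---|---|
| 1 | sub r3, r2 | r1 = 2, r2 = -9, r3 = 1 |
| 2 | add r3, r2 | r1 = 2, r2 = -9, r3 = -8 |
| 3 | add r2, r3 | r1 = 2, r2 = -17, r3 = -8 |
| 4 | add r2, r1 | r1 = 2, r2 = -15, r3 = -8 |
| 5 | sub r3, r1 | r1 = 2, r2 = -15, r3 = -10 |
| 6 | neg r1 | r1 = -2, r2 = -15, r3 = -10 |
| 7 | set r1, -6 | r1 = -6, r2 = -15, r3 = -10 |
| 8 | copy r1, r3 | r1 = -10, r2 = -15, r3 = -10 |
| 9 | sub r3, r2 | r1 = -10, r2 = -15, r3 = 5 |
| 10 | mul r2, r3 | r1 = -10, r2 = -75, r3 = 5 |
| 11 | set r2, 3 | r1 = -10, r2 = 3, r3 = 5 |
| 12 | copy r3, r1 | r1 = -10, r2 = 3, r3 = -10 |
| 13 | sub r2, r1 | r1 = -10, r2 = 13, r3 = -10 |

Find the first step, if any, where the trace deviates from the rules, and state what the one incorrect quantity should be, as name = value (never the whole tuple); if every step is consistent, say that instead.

Recomputing the run from the initial state:
step 1: r1 = 2, r2 = -9, r3 = 1
step 2: r1 = 2, r2 = -9, r3 = -8
step 3: r1 = 2, r2 = -17, r3 = -8
step 4: r1 = 2, r2 = -15, r3 = -8
step 5: r1 = 2, r2 = -15, r3 = -10
step 6: r1 = -2, r2 = -15, r3 = -10
step 7: r1 = -6, r2 = -15, r3 = -10
step 8: r1 = -10, r2 = -15, r3 = -10
step 9: r1 = -10, r2 = -15, r3 = 5
step 10: r1 = -10, r2 = -75, r3 = 5
step 11: r1 = -10, r2 = 3, r3 = 5
step 12: r1 = -10, r2 = 3, r3 = -10
step 13: r1 = -10, r2 = 13, r3 = -10
This matches the trace at every step.

no error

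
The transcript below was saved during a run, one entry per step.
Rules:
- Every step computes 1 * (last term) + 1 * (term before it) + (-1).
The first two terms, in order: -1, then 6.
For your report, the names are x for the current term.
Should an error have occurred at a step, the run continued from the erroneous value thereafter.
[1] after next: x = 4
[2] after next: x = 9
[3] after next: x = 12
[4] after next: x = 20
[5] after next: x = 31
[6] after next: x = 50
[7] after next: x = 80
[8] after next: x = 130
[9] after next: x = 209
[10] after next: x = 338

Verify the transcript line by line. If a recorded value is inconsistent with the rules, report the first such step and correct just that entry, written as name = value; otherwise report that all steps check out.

step 8, x = 129

Recomputing the run from the initial state:
step 1: x = 4
step 2: x = 9
step 3: x = 12
step 4: x = 20
step 5: x = 31
step 6: x = 50
step 7: x = 80
step 8: x = 129
step 9: x = 208
step 10: x = 336
The first disagreement with the transcript is at step 8, where the value should be x = 129.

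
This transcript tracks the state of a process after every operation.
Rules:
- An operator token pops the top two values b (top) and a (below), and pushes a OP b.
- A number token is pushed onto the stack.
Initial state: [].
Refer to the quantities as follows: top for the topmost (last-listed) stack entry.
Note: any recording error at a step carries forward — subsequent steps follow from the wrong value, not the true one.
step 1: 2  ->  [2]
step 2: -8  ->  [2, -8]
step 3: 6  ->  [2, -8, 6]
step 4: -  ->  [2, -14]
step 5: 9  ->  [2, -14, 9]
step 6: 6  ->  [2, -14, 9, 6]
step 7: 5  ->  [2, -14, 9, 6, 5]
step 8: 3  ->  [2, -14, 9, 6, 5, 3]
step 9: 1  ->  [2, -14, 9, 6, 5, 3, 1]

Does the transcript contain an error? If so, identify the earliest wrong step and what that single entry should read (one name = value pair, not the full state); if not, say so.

Recomputing the run from the initial state:
step 1: [2]
step 2: [2, -8]
step 3: [2, -8, 6]
step 4: [2, -14]
step 5: [2, -14, 9]
step 6: [2, -14, 9, 6]
step 7: [2, -14, 9, 6, 5]
step 8: [2, -14, 9, 6, 5, 3]
step 9: [2, -14, 9, 6, 5, 3, 1]
This matches the transcript at every step.

no error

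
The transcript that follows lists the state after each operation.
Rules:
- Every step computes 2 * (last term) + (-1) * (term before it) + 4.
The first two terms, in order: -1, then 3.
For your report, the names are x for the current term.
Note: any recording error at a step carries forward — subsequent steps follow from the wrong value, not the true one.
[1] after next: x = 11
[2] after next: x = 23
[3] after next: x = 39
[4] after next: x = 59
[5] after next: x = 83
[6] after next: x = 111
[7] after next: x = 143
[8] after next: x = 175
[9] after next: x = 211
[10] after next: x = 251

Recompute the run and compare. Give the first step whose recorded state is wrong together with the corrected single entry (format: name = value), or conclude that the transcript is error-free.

Recomputing the run from the initial state:
step 1: x = 11
step 2: x = 23
step 3: x = 39
step 4: x = 59
step 5: x = 83
step 6: x = 111
step 7: x = 143
step 8: x = 179
step 9: x = 219
step 10: x = 263
The first disagreement with the transcript is at step 8, where the value should be x = 179.

step 8, x = 179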